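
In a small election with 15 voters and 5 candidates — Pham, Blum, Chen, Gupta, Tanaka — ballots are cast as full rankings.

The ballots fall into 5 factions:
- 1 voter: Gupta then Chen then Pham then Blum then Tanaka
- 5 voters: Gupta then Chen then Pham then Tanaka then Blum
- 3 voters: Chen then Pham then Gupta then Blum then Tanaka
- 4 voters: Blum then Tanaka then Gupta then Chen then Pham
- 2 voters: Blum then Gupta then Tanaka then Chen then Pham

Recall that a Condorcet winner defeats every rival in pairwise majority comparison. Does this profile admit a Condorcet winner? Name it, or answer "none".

Head-to-head results (15 voters):
Pham vs Blum: Pham preferred on 1+5+3 = 9 ballots; Pham wins 9–6.
Pham vs Chen: 0 for Pham, 15 for Chen — Chen by 15–0.
Pham vs Gupta: Pham preferred on 3 ballots; Gupta wins 12–3.
Pham vs Tanaka: 1+5+3 = 9 for Pham, 6 for Tanaka — Pham by 9–6.
Blum vs Chen: Blum preferred on 4+2 = 6 ballots; Chen wins 9–6.
Blum vs Gupta: 4+2 = 6 for Blum, 9 for Gupta — Gupta by 9–6.
Blum vs Tanaka: Blum is ranked higher on 1+3+4+2 = 10 ballots, Tanaka on 5. Blum wins 10–5.
Chen vs Gupta: Chen is ranked higher on 3 ballots, Gupta on 12. Gupta wins 12–3.
Chen vs Tanaka: 1+5+3 = 9 for Chen, 6 for Tanaka — Chen by 9–6.
Gupta vs Tanaka: 1+5+3+2 = 11 for Gupta, 4 for Tanaka — Gupta by 11–4.
Gupta wins every pairwise contest, so Gupta is the Condorcet winner.

Gupta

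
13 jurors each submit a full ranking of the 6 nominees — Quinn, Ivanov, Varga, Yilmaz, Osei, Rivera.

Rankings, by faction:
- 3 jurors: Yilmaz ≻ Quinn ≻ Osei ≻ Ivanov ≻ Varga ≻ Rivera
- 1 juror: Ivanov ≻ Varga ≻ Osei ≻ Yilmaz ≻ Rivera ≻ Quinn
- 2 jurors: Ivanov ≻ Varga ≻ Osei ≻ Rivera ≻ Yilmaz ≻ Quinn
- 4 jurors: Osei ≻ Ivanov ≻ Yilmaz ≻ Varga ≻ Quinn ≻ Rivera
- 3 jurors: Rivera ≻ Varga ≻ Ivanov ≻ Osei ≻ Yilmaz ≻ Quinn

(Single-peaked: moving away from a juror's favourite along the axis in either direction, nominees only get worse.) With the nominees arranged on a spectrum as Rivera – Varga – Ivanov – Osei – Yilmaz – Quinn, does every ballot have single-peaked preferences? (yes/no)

Axis positions: Rivera=1, Varga=2, Ivanov=3, Osei=4, Yilmaz=5, Quinn=6.
Faction 1 (peak Yilmaz at position 5): ranking walks positions 5-6-4-3-2-1, expanding outward from the peak — single-peaked.
Faction 2 (peak Ivanov at position 3): ranking walks positions 3-2-4-5-1-6, expanding outward from the peak — single-peaked.
Faction 3 (peak Ivanov at position 3): ranking walks positions 3-2-4-1-5-6, expanding outward from the peak — single-peaked.
Faction 4 (peak Osei at position 4): ranking walks positions 4-3-5-2-6-1, expanding outward from the peak — single-peaked.
Faction 5 (peak Rivera at position 1): ranking walks positions 1-2-3-4-5-6, expanding outward from the peak — single-peaked.
Every ranking is single-peaked on this axis.

yes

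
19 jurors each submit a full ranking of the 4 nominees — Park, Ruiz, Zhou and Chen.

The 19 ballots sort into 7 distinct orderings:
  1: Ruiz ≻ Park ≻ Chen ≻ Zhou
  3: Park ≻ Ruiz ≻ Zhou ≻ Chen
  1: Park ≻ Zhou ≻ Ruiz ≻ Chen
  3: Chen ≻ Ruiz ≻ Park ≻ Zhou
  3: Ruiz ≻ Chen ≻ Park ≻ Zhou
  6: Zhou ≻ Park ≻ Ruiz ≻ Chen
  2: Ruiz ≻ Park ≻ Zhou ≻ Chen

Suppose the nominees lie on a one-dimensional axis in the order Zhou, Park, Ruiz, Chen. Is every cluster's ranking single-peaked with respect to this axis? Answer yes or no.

yes

Axis positions: Zhou=1, Park=2, Ruiz=3, Chen=4.
Cluster 1 (peak Ruiz at position 3): ranking walks positions 3-2-4-1, expanding outward from the peak — single-peaked.
Cluster 2 (peak Park at position 2): ranking walks positions 2-3-1-4, expanding outward from the peak — single-peaked.
Cluster 3 (peak Park at position 2): ranking walks positions 2-1-3-4, expanding outward from the peak — single-peaked.
Cluster 4 (peak Chen at position 4): ranking walks positions 4-3-2-1, expanding outward from the peak — single-peaked.
Cluster 5 (peak Ruiz at position 3): ranking walks positions 3-4-2-1, expanding outward from the peak — single-peaked.
Cluster 6 (peak Zhou at position 1): ranking walks positions 1-2-3-4, expanding outward from the peak — single-peaked.
Cluster 7 (peak Ruiz at position 3): ranking walks positions 3-2-1-4, expanding outward from the peak — single-peaked.
Every ranking is single-peaked on this axis.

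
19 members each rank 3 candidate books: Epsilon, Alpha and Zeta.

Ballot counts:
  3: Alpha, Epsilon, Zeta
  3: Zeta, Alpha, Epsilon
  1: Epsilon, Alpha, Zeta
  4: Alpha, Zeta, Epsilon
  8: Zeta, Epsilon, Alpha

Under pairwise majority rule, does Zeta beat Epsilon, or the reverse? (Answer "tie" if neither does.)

Zeta

Ballots ranking Zeta above Epsilon: 3 + 4 + 8 = 15.
Ballots ranking Epsilon above Zeta: 19 − 15 = 4.
Zeta wins the head-to-head 15–4.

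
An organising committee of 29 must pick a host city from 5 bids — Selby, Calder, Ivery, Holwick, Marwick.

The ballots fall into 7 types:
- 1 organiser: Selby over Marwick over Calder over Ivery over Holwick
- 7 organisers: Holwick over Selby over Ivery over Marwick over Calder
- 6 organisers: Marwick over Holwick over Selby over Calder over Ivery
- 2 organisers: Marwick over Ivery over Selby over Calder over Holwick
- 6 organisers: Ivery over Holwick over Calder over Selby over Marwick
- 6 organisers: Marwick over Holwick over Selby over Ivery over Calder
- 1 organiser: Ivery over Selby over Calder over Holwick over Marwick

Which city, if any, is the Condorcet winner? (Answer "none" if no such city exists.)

none

Check each pair by majority over 29 ballots:
Selby vs Calder: 23 to 6, Selby.
Selby vs Ivery: 20 to 9, Selby.
Selby–Holwick: Holwick 25–4.
Selby–Marwick: Selby 15–14.
Calder vs Ivery: Ivery, 22–7.
Calder–Holwick: Holwick 25–4.
Calder vs Marwick: Marwick wins 22–7.
Ivery vs Holwick: 1+2+6+1 = 10 for Ivery, 19 for Holwick — Holwick by 19–10.
Ivery vs Marwick: Marwick wins 15–14.
Holwick vs Marwick: Marwick wins 15–14.
No city is unbeaten: Selby loses to Holwick; Calder loses to Selby; Ivery loses to Selby; Holwick loses to Marwick; Marwick loses to Selby. In particular Selby → Marwick → Holwick → Selby is a majority cycle — no Condorcet winner exists.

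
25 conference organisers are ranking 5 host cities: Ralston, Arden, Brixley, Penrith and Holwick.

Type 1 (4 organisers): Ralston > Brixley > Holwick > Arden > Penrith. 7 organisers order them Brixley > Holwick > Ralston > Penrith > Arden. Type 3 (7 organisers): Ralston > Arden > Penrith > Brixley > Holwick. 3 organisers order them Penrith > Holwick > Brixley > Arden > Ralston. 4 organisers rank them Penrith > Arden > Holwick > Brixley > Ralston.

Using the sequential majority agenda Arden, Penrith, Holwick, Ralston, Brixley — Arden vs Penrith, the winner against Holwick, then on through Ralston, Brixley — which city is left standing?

Brixley

Round 1: Arden vs Penrith — 11–14, Penrith advances.
Round 2: Penrith vs Holwick — 14–11, Penrith advances.
Round 3: Penrith vs Ralston — 7–18, Ralston advances.
Round 4: Ralston vs Brixley — 11–14, Brixley advances.
The agenda winner is Brixley.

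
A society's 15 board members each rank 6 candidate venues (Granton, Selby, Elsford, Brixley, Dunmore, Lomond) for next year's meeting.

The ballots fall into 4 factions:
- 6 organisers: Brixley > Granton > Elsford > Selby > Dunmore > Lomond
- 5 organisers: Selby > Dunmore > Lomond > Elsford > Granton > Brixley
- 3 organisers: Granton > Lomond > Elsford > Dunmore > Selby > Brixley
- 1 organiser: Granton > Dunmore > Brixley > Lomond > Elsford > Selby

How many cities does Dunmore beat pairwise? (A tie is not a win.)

Dunmore against each rival (15 organisers):
Dunmore vs Granton: Granton, 10–5.
Dunmore vs Selby: Dunmore is ranked higher on 3+1 = 4 ballots, Selby on 11. Selby wins 11–4.
Dunmore vs Elsford: Dunmore preferred on 5+1 = 6 ballots; Elsford wins 9–6.
Dunmore–Brixley: Dunmore 9–6.
Dunmore vs Lomond: Dunmore is ranked higher on 6+5+1 = 12 ballots, Lomond on 3. Dunmore wins 12–3.
Dunmore beats Brixley, Lomond; loses to Granton, Selby, Elsford — 2 pairwise wins.

2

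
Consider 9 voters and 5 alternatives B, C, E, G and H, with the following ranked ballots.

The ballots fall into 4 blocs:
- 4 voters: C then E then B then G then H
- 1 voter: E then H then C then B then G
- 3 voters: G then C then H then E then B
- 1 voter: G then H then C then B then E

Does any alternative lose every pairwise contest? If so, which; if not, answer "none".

Head-to-head results (9 voters):
B vs C: 0 for B, 9 for C — C by 9–0.
B vs E: 1 to 8, E.
B vs G: B preferred on 4+1 = 5 ballots; B wins 5–4.
B–H: H 5–4.
C vs E: C is ranked higher on 4+3+1 = 8 ballots, E on 1. C wins 8–1.
C–G: C 5–4.
C vs H: C, 7–2.
E vs G: 4+1 = 5 for E, 4 for G — E by 5–4.
E vs H: E wins 5–4.
G–H: G 8–1.
Each alternative has at least one pairwise win (B beats G; C beats B; E beats B; G beats H; H beats B) — no Condorcet loser.

none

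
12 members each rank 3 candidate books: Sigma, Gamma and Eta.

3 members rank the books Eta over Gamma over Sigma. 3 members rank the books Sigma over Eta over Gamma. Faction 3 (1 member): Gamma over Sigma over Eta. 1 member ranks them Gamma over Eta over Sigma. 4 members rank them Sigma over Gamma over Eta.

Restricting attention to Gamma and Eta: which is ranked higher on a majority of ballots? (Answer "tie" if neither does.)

Ballots ranking Gamma above Eta: 1 + 1 + 4 = 6.
Ballots ranking Eta above Gamma: 12 − 6 = 6.
6–6: the pair ties.

tie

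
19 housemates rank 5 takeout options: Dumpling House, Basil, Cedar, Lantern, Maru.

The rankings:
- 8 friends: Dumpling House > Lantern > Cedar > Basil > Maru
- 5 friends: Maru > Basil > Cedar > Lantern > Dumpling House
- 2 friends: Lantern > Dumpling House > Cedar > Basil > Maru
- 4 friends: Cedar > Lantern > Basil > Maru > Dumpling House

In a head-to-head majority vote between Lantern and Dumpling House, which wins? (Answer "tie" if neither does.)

Lantern

Ballots ranking Lantern above Dumpling House: 5 + 2 + 4 = 11.
Ballots ranking Dumpling House above Lantern: 19 − 11 = 8.
Lantern wins the head-to-head 11–8.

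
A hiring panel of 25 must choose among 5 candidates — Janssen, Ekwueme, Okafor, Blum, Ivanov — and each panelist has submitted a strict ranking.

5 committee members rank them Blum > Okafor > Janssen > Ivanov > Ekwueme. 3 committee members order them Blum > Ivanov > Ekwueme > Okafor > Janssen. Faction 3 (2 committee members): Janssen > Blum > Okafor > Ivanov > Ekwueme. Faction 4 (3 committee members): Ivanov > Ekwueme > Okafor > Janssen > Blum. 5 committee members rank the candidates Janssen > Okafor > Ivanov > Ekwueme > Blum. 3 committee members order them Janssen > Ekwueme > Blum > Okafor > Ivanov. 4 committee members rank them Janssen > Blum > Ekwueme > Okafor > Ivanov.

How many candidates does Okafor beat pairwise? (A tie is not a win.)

Okafor against each rival (25 committee members):
Okafor vs Janssen: Okafor is ranked higher on 5+3+3 = 11 ballots, Janssen on 14. Janssen wins 14–11.
Okafor vs Ekwueme: Okafor is ranked higher on 5+2+5 = 12 ballots, Ekwueme on 13. Ekwueme wins 13–12.
Okafor vs Blum: Okafor preferred on 3+5 = 8 ballots; Blum wins 17–8.
Okafor vs Ivanov: 19 to 6, Okafor.
Okafor beats Ivanov; loses to Janssen, Ekwueme, Blum — 1 pairwise win.

1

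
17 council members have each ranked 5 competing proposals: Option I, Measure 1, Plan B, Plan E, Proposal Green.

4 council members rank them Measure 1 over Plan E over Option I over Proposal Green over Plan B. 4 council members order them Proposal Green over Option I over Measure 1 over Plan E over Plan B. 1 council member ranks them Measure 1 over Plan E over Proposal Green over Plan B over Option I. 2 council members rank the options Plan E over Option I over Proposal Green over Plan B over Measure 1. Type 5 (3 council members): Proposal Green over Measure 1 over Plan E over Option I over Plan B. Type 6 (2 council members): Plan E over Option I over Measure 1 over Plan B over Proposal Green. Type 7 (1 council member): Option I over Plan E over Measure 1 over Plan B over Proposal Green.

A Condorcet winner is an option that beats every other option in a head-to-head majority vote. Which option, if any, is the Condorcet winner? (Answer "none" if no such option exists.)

none

Head-to-head results (17 council members):
Option I vs Measure 1: Option I is ranked higher on 4+2+2+1 = 9 ballots, Measure 1 on 8. Option I wins 9–8.
Option I vs Plan B: Option I wins 16–1.
Option I vs Plan E: Plan E wins 12–5.
Option I vs Proposal Green: 9 to 8, Option I.
Measure 1 vs Plan B: Measure 1 is ranked higher on 4+4+1+3+2+1 = 15 ballots, Plan B on 2. Measure 1 wins 15–2.
Measure 1 vs Plan E: Measure 1 wins 12–5.
Measure 1 vs Proposal Green: Measure 1 is ranked higher on 4+1+2+1 = 8 ballots, Proposal Green on 9. Proposal Green wins 9–8.
Plan B–Plan E: Plan E 17–0.
Plan B–Proposal Green: Proposal Green 14–3.
Plan E–Proposal Green: Plan E 10–7.
Each option drops at least one matchup (Option I loses to Plan E; Measure 1 loses to Option I; Plan B loses to Option I; Plan E loses to Measure 1; Proposal Green loses to Option I); the cycle Option I > Measure 1 > Plan E > Option I rules out a Condorcet winner.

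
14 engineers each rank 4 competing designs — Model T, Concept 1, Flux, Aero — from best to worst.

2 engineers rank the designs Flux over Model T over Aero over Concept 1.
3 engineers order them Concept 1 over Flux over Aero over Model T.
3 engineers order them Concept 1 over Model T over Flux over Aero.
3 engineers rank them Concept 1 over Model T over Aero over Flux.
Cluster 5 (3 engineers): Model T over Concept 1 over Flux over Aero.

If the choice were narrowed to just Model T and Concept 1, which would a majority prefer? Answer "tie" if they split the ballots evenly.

Ballots ranking Model T above Concept 1: 2 + 3 = 5.
Ballots ranking Concept 1 above Model T: 14 − 5 = 9.
Concept 1 wins the head-to-head 9–5.

Concept 1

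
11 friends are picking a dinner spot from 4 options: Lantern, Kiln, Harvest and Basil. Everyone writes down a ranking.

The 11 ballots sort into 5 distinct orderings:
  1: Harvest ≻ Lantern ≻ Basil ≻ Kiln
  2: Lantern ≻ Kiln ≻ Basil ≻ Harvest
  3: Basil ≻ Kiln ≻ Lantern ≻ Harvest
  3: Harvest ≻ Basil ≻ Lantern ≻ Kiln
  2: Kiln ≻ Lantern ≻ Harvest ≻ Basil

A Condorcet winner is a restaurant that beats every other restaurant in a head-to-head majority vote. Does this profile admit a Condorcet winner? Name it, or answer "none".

Head-to-head results (11 friends):
Lantern vs Kiln: Lantern, 6–5.
Lantern vs Harvest: Lantern, 7–4.
Lantern vs Basil: Basil wins 6–5.
Kiln vs Harvest: Kiln wins 7–4.
Kiln vs Basil: Basil wins 7–4.
Harvest vs Basil: Harvest, 6–5.
Every restaurant loses at least once (Lantern loses to Basil; Kiln loses to Lantern; Harvest loses to Lantern; Basil loses to Harvest). The majority relation contains the cycle Lantern beats Harvest beats Basil beats Lantern, so there is no Condorcet winner.

none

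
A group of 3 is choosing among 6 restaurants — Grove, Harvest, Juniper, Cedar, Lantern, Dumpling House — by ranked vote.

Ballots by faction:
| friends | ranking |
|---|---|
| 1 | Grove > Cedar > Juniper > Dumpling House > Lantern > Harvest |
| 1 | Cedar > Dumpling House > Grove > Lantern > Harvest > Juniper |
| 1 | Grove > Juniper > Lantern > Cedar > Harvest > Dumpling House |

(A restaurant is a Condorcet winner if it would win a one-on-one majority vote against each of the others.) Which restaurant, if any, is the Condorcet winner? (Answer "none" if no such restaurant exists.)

Check each pair by majority over 3 ballots:
Grove vs Harvest: Grove wins 3–0.
Grove vs Juniper: Grove wins 3–0.
Grove–Cedar: Grove 2–1.
Grove vs Lantern: Grove wins 3–0.
Grove vs Dumpling House: Grove, 2–1.
Harvest vs Juniper: Juniper, 2–1.
Harvest–Cedar: Cedar 3–0.
Harvest vs Lantern: Lantern wins 3–0.
Harvest vs Dumpling House: Dumpling House, 2–1.
Juniper vs Cedar: Cedar, 2–1.
Juniper–Lantern: Juniper 2–1.
Juniper–Dumpling House: Juniper 2–1.
Cedar vs Lantern: Cedar wins 2–1.
Cedar vs Dumpling House: Cedar wins 3–0.
Lantern vs Dumpling House: Dumpling House wins 2–1.
Grove wins every pairwise contest, so Grove is the Condorcet winner.

Grove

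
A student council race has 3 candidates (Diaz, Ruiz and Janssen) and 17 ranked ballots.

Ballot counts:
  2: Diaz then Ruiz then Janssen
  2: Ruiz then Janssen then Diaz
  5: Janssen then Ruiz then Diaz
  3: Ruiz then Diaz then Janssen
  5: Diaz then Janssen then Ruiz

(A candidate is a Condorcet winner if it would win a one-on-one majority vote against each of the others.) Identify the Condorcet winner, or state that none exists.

Check each pair by majority over 17 ballots:
Diaz–Ruiz: Ruiz 10–7.
Diaz vs Janssen: Diaz wins 10–7.
Ruiz vs Janssen: Janssen wins 10–7.
Each candidate drops at least one matchup (Diaz loses to Ruiz; Ruiz loses to Janssen; Janssen loses to Diaz); the cycle Diaz > Janssen > Ruiz > Diaz rules out a Condorcet winner.

none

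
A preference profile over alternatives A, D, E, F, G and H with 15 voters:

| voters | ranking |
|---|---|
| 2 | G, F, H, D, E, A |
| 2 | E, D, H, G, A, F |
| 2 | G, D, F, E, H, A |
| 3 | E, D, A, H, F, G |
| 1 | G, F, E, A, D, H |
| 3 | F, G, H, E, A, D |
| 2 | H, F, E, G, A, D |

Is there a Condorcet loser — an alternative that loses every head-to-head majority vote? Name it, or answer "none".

A

Head-to-head results (15 voters):
A vs D: D wins 9–6.
A vs E: E, 15–0.
A vs F: A is ranked higher on 2+3 = 5 ballots, F on 10. F wins 10–5.
A vs G: A preferred on 3 ballots; G wins 12–3.
A vs H: H wins 11–4.
D vs E: 4 to 11, E.
D vs F: F wins 8–7.
D vs G: D preferred on 2+3 = 5 ballots; G wins 10–5.
D vs H: D wins 8–7.
E vs F: E is ranked higher on 2+3 = 5 ballots, F on 10. F wins 10–5.
E vs G: 7 to 8, G.
E vs H: E wins 8–7.
F vs G: F wins 8–7.
F vs H: F is ranked higher on 2+2+1+3 = 8 ballots, H on 7. F wins 8–7.
G vs H: G preferred on 2+2+1+3 = 8 ballots; G wins 8–7.
A is beaten in every head-to-head and is the Condorcet loser.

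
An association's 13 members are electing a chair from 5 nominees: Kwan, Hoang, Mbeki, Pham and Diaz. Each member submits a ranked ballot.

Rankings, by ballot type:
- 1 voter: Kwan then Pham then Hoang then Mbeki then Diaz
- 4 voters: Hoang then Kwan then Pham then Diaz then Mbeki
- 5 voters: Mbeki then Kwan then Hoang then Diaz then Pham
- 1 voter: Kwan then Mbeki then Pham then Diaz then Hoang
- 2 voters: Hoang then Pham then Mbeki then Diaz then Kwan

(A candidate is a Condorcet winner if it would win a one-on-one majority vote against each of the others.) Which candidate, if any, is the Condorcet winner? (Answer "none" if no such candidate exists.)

none

Head-to-head results (13 voters):
Kwan vs Hoang: 7 to 6, Kwan.
Kwan vs Mbeki: Kwan is ranked higher on 1+4+1 = 6 ballots, Mbeki on 7. Mbeki wins 7–6.
Kwan vs Pham: Kwan is ranked higher on 1+4+5+1 = 11 ballots, Pham on 2. Kwan wins 11–2.
Kwan vs Diaz: 1+4+5+1 = 11 for Kwan, 2 for Diaz — Kwan by 11–2.
Hoang vs Mbeki: Hoang is ranked higher on 1+4+2 = 7 ballots, Mbeki on 6. Hoang wins 7–6.
Hoang vs Pham: 11 to 2, Hoang.
Hoang vs Diaz: 1+4+5+2 = 12 for Hoang, 1 for Diaz — Hoang by 12–1.
Mbeki vs Pham: Mbeki preferred on 5+1 = 6 ballots; Pham wins 7–6.
Mbeki vs Diaz: 9 to 4, Mbeki.
Pham vs Diaz: 1+4+1+2 = 8 for Pham, 5 for Diaz — Pham by 8–5.
Every candidate loses at least once (Kwan loses to Mbeki; Hoang loses to Kwan; Mbeki loses to Hoang; Pham loses to Kwan; Diaz loses to Kwan). The majority relation contains the cycle Kwan > Hoang > Mbeki > Kwan, so there is no Condorcet winner.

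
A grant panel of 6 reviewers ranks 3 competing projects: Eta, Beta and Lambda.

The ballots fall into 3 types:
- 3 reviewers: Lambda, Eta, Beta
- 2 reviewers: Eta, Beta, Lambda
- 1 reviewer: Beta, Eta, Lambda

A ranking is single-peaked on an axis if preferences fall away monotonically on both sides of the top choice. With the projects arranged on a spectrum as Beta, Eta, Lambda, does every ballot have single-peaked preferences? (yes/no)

yes

Axis positions: Beta=1, Eta=2, Lambda=3.
Type 1 (peak Lambda at position 3): ranking walks positions 3-2-1, expanding outward from the peak — single-peaked.
Type 2 (peak Eta at position 2): ranking walks positions 2-1-3, expanding outward from the peak — single-peaked.
Type 3 (peak Beta at position 1): ranking walks positions 1-2-3, expanding outward from the peak — single-peaked.
Every ranking is single-peaked on this axis.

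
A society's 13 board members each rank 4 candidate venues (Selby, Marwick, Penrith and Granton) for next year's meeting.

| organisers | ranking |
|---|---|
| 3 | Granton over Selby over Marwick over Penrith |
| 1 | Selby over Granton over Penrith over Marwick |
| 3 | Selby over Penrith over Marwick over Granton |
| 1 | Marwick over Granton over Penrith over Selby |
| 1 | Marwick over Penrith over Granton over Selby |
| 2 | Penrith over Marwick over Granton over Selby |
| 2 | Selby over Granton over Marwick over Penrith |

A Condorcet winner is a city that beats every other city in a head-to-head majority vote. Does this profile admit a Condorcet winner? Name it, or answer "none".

Head-to-head results (13 organisers):
Selby–Marwick: Selby 9–4.
Selby–Penrith: Selby 9–4.
Selby–Granton: Granton 7–6.
Marwick–Penrith: Marwick 7–6.
Marwick–Granton: Marwick 7–6.
Penrith vs Granton: Granton, 7–6.
Each city drops at least one matchup (Selby loses to Granton; Marwick loses to Selby; Penrith loses to Selby; Granton loses to Marwick); the cycle Selby > Marwick > Granton > Selby rules out a Condorcet winner.

none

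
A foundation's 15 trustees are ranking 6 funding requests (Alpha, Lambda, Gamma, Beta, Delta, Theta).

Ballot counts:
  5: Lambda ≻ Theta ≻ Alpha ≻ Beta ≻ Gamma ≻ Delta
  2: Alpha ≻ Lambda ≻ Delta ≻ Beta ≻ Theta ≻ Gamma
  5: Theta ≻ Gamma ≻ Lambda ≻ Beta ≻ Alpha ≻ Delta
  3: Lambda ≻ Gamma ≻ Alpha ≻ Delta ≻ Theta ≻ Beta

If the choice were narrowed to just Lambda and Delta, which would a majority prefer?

Lambda

Ballots ranking Lambda above Delta: 5 + 2 + 5 + 3 = 15.
Ballots ranking Delta above Lambda: 15 − 15 = 0.
Lambda wins the head-to-head 15–0.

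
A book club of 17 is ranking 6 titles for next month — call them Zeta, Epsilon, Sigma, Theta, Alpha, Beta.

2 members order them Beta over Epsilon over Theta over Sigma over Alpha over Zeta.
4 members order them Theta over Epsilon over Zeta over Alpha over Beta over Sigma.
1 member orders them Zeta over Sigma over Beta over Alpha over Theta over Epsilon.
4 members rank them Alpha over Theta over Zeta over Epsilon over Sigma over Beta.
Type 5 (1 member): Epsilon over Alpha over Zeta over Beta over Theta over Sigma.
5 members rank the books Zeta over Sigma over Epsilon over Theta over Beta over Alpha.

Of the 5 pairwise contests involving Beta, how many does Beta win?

0

Beta against each rival (17 members):
Beta vs Zeta: Zeta, 15–2.
Beta vs Epsilon: 3 to 14, Epsilon.
Beta vs Sigma: 7 to 10, Sigma.
Beta vs Theta: Beta is ranked higher on 2+1+1 = 4 ballots, Theta on 13. Theta wins 13–4.
Beta vs Alpha: 8 to 9, Alpha.
Beta beats no one; loses to Zeta, Epsilon, Sigma, Theta, Alpha — 0 pairwise wins.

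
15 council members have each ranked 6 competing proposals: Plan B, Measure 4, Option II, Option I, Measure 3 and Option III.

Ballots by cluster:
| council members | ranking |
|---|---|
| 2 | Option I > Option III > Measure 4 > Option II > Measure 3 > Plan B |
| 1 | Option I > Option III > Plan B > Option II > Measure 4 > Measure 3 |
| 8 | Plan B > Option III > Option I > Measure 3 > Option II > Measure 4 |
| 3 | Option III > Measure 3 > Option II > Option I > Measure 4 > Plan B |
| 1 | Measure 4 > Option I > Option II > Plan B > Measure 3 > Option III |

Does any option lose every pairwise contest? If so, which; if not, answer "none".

Measure 4

Pairwise majorities:
Plan B vs Measure 4: Plan B wins 9–6.
Plan B vs Option II: Plan B is ranked higher on 1+8 = 9 ballots, Option II on 6. Plan B wins 9–6.
Plan B–Option I: Plan B 8–7.
Plan B vs Measure 3: Plan B is ranked higher on 1+8+1 = 10 ballots, Measure 3 on 5. Plan B wins 10–5.
Plan B vs Option III: 9 to 6, Plan B.
Measure 4 vs Option II: Option II wins 12–3.
Measure 4 vs Option I: Measure 4 preferred on 1 ballot; Option I wins 14–1.
Measure 4 vs Measure 3: Measure 3 wins 11–4.
Measure 4 vs Option III: 1 for Measure 4, 14 for Option III — Option III by 14–1.
Option II vs Option I: Option II preferred on 3 ballots; Option I wins 12–3.
Option II vs Measure 3: 4 to 11, Measure 3.
Option II–Option III: Option III 14–1.
Option I–Measure 3: Option I 12–3.
Option I vs Option III: 2+1+1 = 4 for Option I, 11 for Option III — Option III by 11–4.
Measure 3 vs Option III: 1 for Measure 3, 14 for Option III — Option III by 14–1.
Only Measure 4 has no wins; Measure 4 is the Condorcet loser.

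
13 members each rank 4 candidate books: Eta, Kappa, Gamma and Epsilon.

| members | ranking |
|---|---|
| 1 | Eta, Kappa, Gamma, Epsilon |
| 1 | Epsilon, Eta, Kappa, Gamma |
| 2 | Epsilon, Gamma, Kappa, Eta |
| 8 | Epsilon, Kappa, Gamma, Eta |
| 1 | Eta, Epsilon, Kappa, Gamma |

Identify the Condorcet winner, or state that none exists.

Epsilon

Check each pair by majority over 13 ballots:
Eta–Kappa: Kappa 10–3.
Eta vs Gamma: 1+1+1 = 3 for Eta, 10 for Gamma — Gamma by 10–3.
Eta vs Epsilon: Epsilon, 11–2.
Kappa vs Gamma: Kappa, 11–2.
Kappa vs Epsilon: Epsilon wins 12–1.
Gamma vs Epsilon: 1 for Gamma, 12 for Epsilon — Epsilon by 12–1.
Only Epsilon has no losses; Epsilon is the Condorcet winner.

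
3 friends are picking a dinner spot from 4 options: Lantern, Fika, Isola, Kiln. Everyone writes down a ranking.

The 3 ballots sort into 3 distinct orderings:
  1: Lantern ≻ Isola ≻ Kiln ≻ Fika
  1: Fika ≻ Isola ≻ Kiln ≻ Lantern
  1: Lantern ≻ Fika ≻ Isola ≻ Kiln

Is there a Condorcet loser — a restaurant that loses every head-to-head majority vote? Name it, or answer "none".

Kiln

Head-to-head results (3 friends):
Lantern vs Fika: Lantern, 2–1.
Lantern vs Isola: Lantern, 2–1.
Lantern vs Kiln: Lantern, 2–1.
Fika vs Isola: 2 to 1, Fika.
Fika vs Kiln: Fika is ranked higher on 1+1 = 2 ballots, Kiln on 1. Fika wins 2–1.
Isola vs Kiln: Isola preferred on 1+1+1 = 3 ballots; Isola wins 3–0.
Kiln is beaten in every head-to-head and is the Condorcet loser.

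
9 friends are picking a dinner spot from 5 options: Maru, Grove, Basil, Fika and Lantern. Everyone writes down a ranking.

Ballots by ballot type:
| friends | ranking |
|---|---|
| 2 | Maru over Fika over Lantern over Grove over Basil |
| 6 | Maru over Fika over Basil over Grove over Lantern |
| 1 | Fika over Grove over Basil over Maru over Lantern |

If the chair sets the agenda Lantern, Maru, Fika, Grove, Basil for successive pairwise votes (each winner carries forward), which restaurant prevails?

Round 1: Lantern vs Maru — 0–9, Maru advances.
Round 2: Maru vs Fika — 8–1, Maru advances.
Round 3: Maru vs Grove — 8–1, Maru advances.
Round 4: Maru vs Basil — 8–1, Maru advances.
The agenda winner is Maru.

Maru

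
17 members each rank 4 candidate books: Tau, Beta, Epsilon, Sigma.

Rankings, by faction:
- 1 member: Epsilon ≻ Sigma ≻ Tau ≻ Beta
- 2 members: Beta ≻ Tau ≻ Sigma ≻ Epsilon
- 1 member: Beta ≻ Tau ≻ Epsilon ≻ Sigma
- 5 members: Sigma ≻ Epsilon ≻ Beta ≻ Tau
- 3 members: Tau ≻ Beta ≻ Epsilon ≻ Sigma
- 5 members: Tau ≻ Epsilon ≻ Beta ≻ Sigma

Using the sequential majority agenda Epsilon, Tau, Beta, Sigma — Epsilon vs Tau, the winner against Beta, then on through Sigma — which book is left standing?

Round 1: Epsilon vs Tau — 6–11, Tau advances.
Round 2: Tau vs Beta — 9–8, Tau advances.
Round 3: Tau vs Sigma — 11–6, Tau advances.
Tau survives the agenda.

Tau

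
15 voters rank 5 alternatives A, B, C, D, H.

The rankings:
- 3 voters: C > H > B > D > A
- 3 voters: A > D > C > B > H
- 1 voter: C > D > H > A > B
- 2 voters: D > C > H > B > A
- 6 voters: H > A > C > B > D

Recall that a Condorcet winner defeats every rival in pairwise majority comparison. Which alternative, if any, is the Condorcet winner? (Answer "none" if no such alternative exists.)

Check each pair by majority over 15 ballots:
A vs B: A is ranked higher on 3+1+6 = 10 ballots, B on 5. A wins 10–5.
A vs C: 9 to 6, A.
A vs D: A is ranked higher on 3+6 = 9 ballots, D on 6. A wins 9–6.
A vs H: H wins 12–3.
B vs C: C, 15–0.
B vs D: B is ranked higher on 3+6 = 9 ballots, D on 6. B wins 9–6.
B vs H: H wins 12–3.
C vs D: C wins 10–5.
C vs H: C, 9–6.
D vs H: H wins 9–6.
Each alternative drops at least one matchup (A loses to H; B loses to A; C loses to A; D loses to A; H loses to C); the cycle A → C → H → A rules out a Condorcet winner.

none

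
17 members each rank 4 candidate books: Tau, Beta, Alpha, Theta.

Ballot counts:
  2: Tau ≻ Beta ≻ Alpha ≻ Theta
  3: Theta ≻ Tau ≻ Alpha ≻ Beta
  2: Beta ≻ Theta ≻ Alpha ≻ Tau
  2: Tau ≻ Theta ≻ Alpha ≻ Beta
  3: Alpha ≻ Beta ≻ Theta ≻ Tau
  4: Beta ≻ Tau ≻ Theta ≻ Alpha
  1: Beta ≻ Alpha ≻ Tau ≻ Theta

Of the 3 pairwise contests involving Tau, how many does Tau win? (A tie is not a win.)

2

Tau against each rival (17 members):
Tau vs Beta: Beta wins 10–7.
Tau vs Alpha: Tau is ranked higher on 2+3+2+4 = 11 ballots, Alpha on 6. Tau wins 11–6.
Tau vs Theta: Tau is ranked higher on 2+2+4+1 = 9 ballots, Theta on 8. Tau wins 9–8.
Tau beats Alpha, Theta; loses to Beta — 2 pairwise wins.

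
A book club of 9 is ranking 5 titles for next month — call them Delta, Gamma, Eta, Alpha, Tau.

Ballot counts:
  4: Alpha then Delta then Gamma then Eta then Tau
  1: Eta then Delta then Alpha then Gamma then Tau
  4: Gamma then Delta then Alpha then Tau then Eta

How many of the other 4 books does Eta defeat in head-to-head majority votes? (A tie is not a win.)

Eta against each rival (9 members):
Eta vs Delta: Delta, 8–1.
Eta vs Gamma: 1 to 8, Gamma.
Eta vs Alpha: Alpha wins 8–1.
Eta–Tau: Eta 5–4.
Eta beats Tau; loses to Delta, Gamma, Alpha — 1 pairwise win.

1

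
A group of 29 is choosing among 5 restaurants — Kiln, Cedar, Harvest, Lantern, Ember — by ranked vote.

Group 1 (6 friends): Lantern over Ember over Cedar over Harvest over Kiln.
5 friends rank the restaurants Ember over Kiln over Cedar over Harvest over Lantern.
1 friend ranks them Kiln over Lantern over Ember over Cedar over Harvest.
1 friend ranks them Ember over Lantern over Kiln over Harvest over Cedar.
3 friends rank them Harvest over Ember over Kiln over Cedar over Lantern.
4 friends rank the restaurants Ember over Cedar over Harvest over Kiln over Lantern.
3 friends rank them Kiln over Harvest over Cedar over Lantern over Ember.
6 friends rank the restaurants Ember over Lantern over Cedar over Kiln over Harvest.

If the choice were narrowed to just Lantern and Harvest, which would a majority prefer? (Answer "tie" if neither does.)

Ballots ranking Lantern above Harvest: 6 + 1 + 1 + 6 = 14.
Ballots ranking Harvest above Lantern: 29 − 14 = 15.
Harvest wins the head-to-head 15–14.

Harvest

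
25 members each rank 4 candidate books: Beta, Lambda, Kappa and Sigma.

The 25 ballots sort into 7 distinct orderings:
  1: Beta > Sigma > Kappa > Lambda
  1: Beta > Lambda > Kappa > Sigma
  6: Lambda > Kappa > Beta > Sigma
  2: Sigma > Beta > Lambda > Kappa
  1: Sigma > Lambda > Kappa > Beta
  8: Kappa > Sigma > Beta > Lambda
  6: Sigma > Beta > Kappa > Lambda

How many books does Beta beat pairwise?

Beta against each rival (25 members):
Beta vs Lambda: 1+1+2+8+6 = 18 for Beta, 7 for Lambda — Beta by 18–7.
Beta vs Kappa: Beta is ranked higher on 1+1+2+6 = 10 ballots, Kappa on 15. Kappa wins 15–10.
Beta vs Sigma: Beta preferred on 1+1+6 = 8 ballots; Sigma wins 17–8.
Beta beats Lambda; loses to Kappa, Sigma — 1 pairwise win.

1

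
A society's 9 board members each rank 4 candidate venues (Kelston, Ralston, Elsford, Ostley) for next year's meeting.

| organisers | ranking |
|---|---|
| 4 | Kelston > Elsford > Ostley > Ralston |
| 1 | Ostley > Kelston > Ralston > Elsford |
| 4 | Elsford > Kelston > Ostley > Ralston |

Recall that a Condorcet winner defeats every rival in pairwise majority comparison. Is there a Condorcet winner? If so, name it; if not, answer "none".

Kelston

Check each pair by majority over 9 ballots:
Kelston vs Ralston: Kelston preferred on 4+1+4 = 9 ballots; Kelston wins 9–0.
Kelston vs Elsford: 4+1 = 5 for Kelston, 4 for Elsford — Kelston by 5–4.
Kelston vs Ostley: 8 to 1, Kelston.
Ralston vs Elsford: 1 for Ralston, 8 for Elsford — Elsford by 8–1.
Ralston vs Ostley: 0 for Ralston, 9 for Ostley — Ostley by 9–0.
Elsford vs Ostley: Elsford is ranked higher on 4+4 = 8 ballots, Ostley on 1. Elsford wins 8–1.
Kelston beats each of Ralston, Elsford, Ostley — Kelston is the Condorcet winner.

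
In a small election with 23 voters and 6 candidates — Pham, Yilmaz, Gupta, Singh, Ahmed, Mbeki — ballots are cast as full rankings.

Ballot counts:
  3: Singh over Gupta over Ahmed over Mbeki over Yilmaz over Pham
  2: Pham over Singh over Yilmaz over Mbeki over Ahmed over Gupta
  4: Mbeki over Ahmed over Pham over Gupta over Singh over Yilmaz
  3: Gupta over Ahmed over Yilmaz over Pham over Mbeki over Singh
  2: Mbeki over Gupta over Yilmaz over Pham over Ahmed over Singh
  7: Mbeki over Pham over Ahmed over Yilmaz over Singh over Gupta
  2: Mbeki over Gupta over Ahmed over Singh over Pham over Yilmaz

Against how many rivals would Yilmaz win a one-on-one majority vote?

Yilmaz against each rival (23 voters):
Yilmaz vs Pham: 3+3+2 = 8 for Yilmaz, 15 for Pham — Pham by 15–8.
Yilmaz vs Gupta: Yilmaz preferred on 2+7 = 9 ballots; Gupta wins 14–9.
Yilmaz vs Singh: Yilmaz preferred on 3+2+7 = 12 ballots; Yilmaz wins 12–11.
Yilmaz vs Ahmed: 4 to 19, Ahmed.
Yilmaz vs Mbeki: 5 to 18, Mbeki.
Yilmaz beats Singh; loses to Pham, Gupta, Ahmed, Mbeki — 1 pairwise win.

1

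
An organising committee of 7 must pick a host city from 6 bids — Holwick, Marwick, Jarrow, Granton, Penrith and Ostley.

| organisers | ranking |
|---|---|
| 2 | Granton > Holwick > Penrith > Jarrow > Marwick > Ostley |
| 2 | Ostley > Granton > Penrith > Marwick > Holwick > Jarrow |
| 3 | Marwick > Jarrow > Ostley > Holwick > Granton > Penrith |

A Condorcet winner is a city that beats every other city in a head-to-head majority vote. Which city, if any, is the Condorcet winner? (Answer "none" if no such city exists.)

none

Pairwise majorities:
Holwick vs Marwick: Holwick preferred on 2 ballots; Marwick wins 5–2.
Holwick vs Jarrow: Holwick preferred on 2+2 = 4 ballots; Holwick wins 4–3.
Holwick vs Granton: Holwick is ranked higher on 3 ballots, Granton on 4. Granton wins 4–3.
Holwick vs Penrith: 2+3 = 5 for Holwick, 2 for Penrith — Holwick by 5–2.
Holwick vs Ostley: Holwick is ranked higher on 2 ballots, Ostley on 5. Ostley wins 5–2.
Marwick vs Jarrow: Marwick preferred on 2+3 = 5 ballots; Marwick wins 5–2.
Marwick vs Granton: Marwick is ranked higher on 3 ballots, Granton on 4. Granton wins 4–3.
Marwick vs Penrith: 3 to 4, Penrith.
Marwick vs Ostley: Marwick preferred on 2+3 = 5 ballots; Marwick wins 5–2.
Jarrow vs Granton: Jarrow preferred on 3 ballots; Granton wins 4–3.
Jarrow vs Penrith: Jarrow preferred on 3 ballots; Penrith wins 4–3.
Jarrow vs Ostley: Jarrow is ranked higher on 2+3 = 5 ballots, Ostley on 2. Jarrow wins 5–2.
Granton vs Penrith: 2+2+3 = 7 for Granton, 0 for Penrith — Granton by 7–0.
Granton vs Ostley: 2 for Granton, 5 for Ostley — Ostley by 5–2.
Penrith vs Ostley: Penrith preferred on 2 ballots; Ostley wins 5–2.
No city is unbeaten: Holwick loses to Marwick; Marwick loses to Granton; Jarrow loses to Holwick; Granton loses to Ostley; Penrith loses to Holwick; Ostley loses to Marwick. In particular Holwick → Jarrow → Ostley → Holwick is a majority cycle — no Condorcet winner exists.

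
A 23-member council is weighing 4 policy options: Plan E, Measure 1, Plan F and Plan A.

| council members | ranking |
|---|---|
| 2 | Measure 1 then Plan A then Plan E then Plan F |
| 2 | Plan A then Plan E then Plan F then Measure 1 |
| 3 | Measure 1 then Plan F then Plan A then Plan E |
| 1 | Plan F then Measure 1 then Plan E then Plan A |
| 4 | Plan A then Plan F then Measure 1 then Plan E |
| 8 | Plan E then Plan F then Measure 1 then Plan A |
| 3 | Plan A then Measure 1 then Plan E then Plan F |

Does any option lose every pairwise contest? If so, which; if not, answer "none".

none

Pairwise majorities:
Plan E vs Measure 1: Plan E preferred on 2+8 = 10 ballots; Measure 1 wins 13–10.
Plan E vs Plan F: Plan E is ranked higher on 2+2+8+3 = 15 ballots, Plan F on 8. Plan E wins 15–8.
Plan E vs Plan A: Plan A, 14–9.
Measure 1 vs Plan F: Measure 1 preferred on 2+3+3 = 8 ballots; Plan F wins 15–8.
Measure 1 vs Plan A: Measure 1 wins 14–9.
Plan F vs Plan A: Plan F, 12–11.
Every option wins at least one matchup (Plan E beats Plan F; Measure 1 beats Plan E; Plan F beats Measure 1; Plan A beats Plan E), so there is no Condorcet loser.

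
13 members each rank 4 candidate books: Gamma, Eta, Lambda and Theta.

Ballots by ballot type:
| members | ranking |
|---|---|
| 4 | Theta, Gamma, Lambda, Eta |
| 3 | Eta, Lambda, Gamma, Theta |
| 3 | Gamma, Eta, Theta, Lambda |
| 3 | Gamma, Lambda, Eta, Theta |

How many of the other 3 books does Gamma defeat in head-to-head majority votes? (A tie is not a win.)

Gamma against each rival (13 members):
Gamma–Eta: Gamma 10–3.
Gamma vs Lambda: Gamma wins 10–3.
Gamma vs Theta: Gamma wins 9–4.
Gamma beats Eta, Lambda, Theta — 3 pairwise wins.

3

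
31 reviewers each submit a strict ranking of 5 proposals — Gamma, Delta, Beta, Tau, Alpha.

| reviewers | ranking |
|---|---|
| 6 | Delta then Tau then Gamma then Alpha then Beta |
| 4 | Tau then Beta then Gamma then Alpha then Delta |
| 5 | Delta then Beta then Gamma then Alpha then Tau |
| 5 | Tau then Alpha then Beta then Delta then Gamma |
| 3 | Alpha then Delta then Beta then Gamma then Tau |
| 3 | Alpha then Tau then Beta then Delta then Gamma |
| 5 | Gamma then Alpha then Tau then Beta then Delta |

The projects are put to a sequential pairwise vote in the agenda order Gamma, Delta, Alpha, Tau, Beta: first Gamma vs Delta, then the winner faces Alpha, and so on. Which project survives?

Round 1: Gamma vs Delta — 9–22, Delta advances.
Round 2: Delta vs Alpha — 11–20, Alpha advances.
Round 3: Alpha vs Tau — 16–15, Alpha advances.
Round 4: Alpha vs Beta — 22–9, Alpha advances.
Alpha survives the agenda.

Alpha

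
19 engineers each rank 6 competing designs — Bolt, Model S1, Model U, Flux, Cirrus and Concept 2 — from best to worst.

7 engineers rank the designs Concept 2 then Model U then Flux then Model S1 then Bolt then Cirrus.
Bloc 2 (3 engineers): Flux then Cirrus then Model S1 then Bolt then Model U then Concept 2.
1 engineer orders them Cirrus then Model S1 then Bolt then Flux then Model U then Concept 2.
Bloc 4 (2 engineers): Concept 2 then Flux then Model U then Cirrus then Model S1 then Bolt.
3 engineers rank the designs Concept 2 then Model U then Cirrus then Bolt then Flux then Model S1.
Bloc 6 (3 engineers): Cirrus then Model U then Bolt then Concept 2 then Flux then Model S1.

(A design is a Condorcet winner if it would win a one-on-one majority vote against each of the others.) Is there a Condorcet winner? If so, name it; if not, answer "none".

Head-to-head results (19 engineers):
Bolt vs Model S1: 6 to 13, Model S1.
Bolt vs Model U: 3+1 = 4 for Bolt, 15 for Model U — Model U by 15–4.
Bolt vs Flux: 1+3+3 = 7 for Bolt, 12 for Flux — Flux by 12–7.
Bolt vs Cirrus: Cirrus, 12–7.
Bolt vs Concept 2: Concept 2, 12–7.
Model S1 vs Model U: Model U wins 15–4.
Model S1 vs Flux: Model S1 preferred on 1 ballot; Flux wins 18–1.
Model S1 vs Cirrus: 7 to 12, Cirrus.
Model S1 vs Concept 2: Model S1 is ranked higher on 3+1 = 4 ballots, Concept 2 on 15. Concept 2 wins 15–4.
Model U vs Flux: Model U wins 13–6.
Model U vs Cirrus: 12 to 7, Model U.
Model U vs Concept 2: Model U is ranked higher on 3+1+3 = 7 ballots, Concept 2 on 12. Concept 2 wins 12–7.
Flux–Cirrus: Flux 12–7.
Flux vs Concept 2: 3+1 = 4 for Flux, 15 for Concept 2 — Concept 2 by 15–4.
Cirrus vs Concept 2: Cirrus is ranked higher on 3+1+3 = 7 ballots, Concept 2 on 12. Concept 2 wins 12–7.
Concept 2 defeats every rival head-to-head and is the Condorcet winner.

Concept 2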